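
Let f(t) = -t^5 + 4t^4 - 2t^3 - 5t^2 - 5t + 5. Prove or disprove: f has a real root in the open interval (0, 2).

f(0) = 5 and f(2) = -9, which have opposite signs.
f is continuous everywhere (it is a polynomial), in particular on [0, 2].
By the Intermediate Value Theorem f must vanish at some point of (0, 2).

Yes, f has a root in the interval.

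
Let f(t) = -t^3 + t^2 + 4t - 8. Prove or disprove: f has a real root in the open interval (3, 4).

f(3) = -14 and f(4) = -40, both negative, so a sign-change argument is unavailable; we show f keeps this sign on the whole interval.
Substitute t = 3 + u, where 0 < u < 1 on the interval. Expanding, f(3 + u) = -u^3 - 8u^2 - 17u - 14.
The nonzero coefficients here are all negative, so for u > 0 every term is negative (or zero), and the constant term -14 is strictly negative.
Therefore f(t) < 0 throughout (3, 4), and f has no zero there.

No.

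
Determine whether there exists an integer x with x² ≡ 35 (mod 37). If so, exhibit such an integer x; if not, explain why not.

Apply Euler's criterion with the prime 37: 35 is a quadratic residue iff 35^18 ≡ 1 (mod 37), and a non-residue iff it is ≡ −1.
Repeated squaring mod 37: 35^2 = 1225 ≡ 4; 35^4 ≡ 4² = 16 ≡ 16; 35^8 ≡ 16² = 256 ≡ 34; 35^16 ≡ 34² = 1156 ≡ 9.
Since 18 = 16 + 2, 35^18 ≡ 9 · 4; multiplying out mod 37: 9·4 = 36 ≡ 36. Thus 35^18 ≡ 36 ≡ −1 (mod 37).
The value −1 means 35 is a non-residue modulo 37, so x² ≡ 35 (mod 37) is impossible.

There is no such integer.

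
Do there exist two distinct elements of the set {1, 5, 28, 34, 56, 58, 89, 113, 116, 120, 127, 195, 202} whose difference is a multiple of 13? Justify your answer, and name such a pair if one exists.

There is no such pair.

Reduce each element modulo 13: 1↦1, 5↦5, 28↦2, 34↦8, 56↦4, 58↦6, 89↦11, 113↦9, 116↦12, 120↦3, 127↦10, 195↦0, 202↦7.
These 13 residues are pairwise different, hence no difference of two elements is divisible by 13.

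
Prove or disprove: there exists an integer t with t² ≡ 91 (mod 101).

There is no such integer.

101 is prime, so by Euler's criterion 91 is a square mod 101 iff 91^((101−1)/2) = 91^50 ≡ 1 (mod 101).
Repeated squaring mod 101: 91^2 = 8281 ≡ 100; 91^4 ≡ 100² = 10000 ≡ 1; 91^8 ≡ 1² = 1 ≡ 1; 91^16 ≡ 1² = 1 ≡ 1; 91^32 ≡ 1² = 1 ≡ 1.
Since 50 = 32 + 16 + 2, 91^50 ≡ 1 · 1 · 100; multiplying out mod 101: 1·1 = 1 ≡ 1, then 1·100 = 100 ≡ 100. Thus 91^50 ≡ 100 ≡ −1 (mod 101).
By Euler's criterion 91 is a quadratic non-residue mod 101: no t satisfies t² ≡ 91 (mod 101).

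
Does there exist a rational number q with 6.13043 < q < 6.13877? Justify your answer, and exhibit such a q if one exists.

Scale by 15: the interval becomes (91.95645, 92.08155), which contains the integer 92.
Dividing back, 6.13043 < 92/15 < 6.13877, and 92/15 is rational.

q = 92/15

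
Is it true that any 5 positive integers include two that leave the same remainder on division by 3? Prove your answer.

There are exactly 3 possible remainders on division by 3.
Placing 5 integers into 3 classes, some class receives at least two — say a and b.
That is, a and b leave the same remainder on division by 3, as claimed.

True.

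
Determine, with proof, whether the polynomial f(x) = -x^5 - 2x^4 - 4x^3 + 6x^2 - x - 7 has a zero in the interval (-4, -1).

The endpoint values f(-4) = 861 and f(-1) = 3 are both positive. Claim: f(x) > 0 for every x in (-4, -1).
Shift to the endpoint -1: with x = -1 − u (0 < u < 3), one computes f(-1 − u) = u^5 + 3u^4 + 6u^3 + 16u^2 + 22u + 3.
All 6 nonzero coefficients of this polynomial in u are positive; hence for u > 0 the value is a sum of positive terms (the constant 3 among them).
So f is strictly positive on (-4, -1); no root exists in the interval.

No such root exists.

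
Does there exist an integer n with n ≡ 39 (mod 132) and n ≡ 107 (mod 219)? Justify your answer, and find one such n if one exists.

No such integer exists.

Reduce both congruences modulo 3, which divides 132 and 219: they say n ≡ 39 (mod 3) and n ≡ 107 (mod 3).
However 39 ≡ 0 and 107 ≡ 2 (mod 3), and 0 ≠ 2.
Therefore no such n exists.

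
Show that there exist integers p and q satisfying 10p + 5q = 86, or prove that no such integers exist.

Both 10 and 5 are divisible by gcd(10, 5) = 5, hence so is any combination 10p + 5q.
But 86 = 5·17 + 1, so 5 ∤ 86.
So the equation is unsolvable over ℤ.

There are no such integers.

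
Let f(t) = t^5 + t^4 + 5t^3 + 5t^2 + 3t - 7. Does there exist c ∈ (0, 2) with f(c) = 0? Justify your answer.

f(0) = -7 and f(2) = 107, which have opposite signs.
As a polynomial, f is continuous on every closed interval.
By the Intermediate Value Theorem, f takes the value 0 somewhere in the open interval.

Yes, f has a root in the interval.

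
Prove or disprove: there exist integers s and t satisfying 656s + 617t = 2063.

s = 132, t = -137

656 and 617 are coprime, so 656s + 617t ranges over all of ℤ.
Euclidean algorithm: 656 = 1·617 + 39, 617 = 15·39 + 32, 39 = 1·32 + 7, 32 = 4·7 + 4, 7 = 1·4 + 3, 4 = 1·3 + 1, 3 = 3·1 + 0.
Back-substituting, 1 = 4 − 1·3 = 4 − (7 − 1·4) = −7 + 2·4 = −7 + 2·(32 − 4·7) = 2·32 − 9·7 = 2·32 − 9·(39 − 1·32) = −9·39 + 11·32 = −9·39 + 11·(617 − 15·39) = 11·617 − 174·39 = 11·617 − 174·(656 − 1·617) = −174·656 + 185·617; that is, 656·(-174) + 617·185 = 1.
Scaling by 2063 gives the particular solution (s, t) = (-358962, 381655).
The general solution is s = -358962 + 617k, t = 381655 − 656k; taking k = 582 gives the smaller pair s = 132, t = -137.
Check: 656·132 + 617·(-137) = 86592 − 84529 = 2063. ✓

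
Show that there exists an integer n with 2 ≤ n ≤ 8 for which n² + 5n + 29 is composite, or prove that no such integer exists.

n = 4

At n = 4: 4² + 5·4 + 29 = 65 = 5·13, which is composite.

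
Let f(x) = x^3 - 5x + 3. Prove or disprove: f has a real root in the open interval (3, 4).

No such root exists.

The endpoint values f(3) = 15 and f(4) = 47 are both positive. Claim: f(x) > 0 for every x in (3, 4).
Substitute x = 3 + u, where 0 < u < 1 on the interval. Expanding, f(3 + u) = u^3 + 9u^2 + 22u + 15.
All 4 nonzero coefficients of this polynomial in u are positive; hence for u > 0 the value is a sum of positive terms (the constant 15 among them).
Therefore f(x) > 0 throughout (3, 4), and f has no zero there.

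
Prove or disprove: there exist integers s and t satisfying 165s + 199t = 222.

s = 52, t = -42

Since gcd(165, 199) = 1, every integer is an integer combination of 165 and 199.
Dividing repeatedly: 199 = 1·165 + 34, 165 = 4·34 + 29, 34 = 1·29 + 5, 29 = 5·5 + 4, 5 = 1·4 + 1, 4 = 4·1 + 0.
Unwinding: 1 = 5 − 1·4 = 5 − (29 − 5·5) = −29 + 6·5 = −29 + 6·(34 − 1·29) = 6·34 − 7·29 = 6·34 − 7·(165 − 4·34) = −7·165 + 34·34 = −7·165 + 34·(199 − 1·165) = 34·199 − 41·165, i.e. 165·(-41) + 199·34 = 1.
Times 222: 165·(-9102) + 199·7548 = 222, so (-9102, 7548) solves it.
Shifting by a multiple of (199, −165) keeps it a solution: s = -9102 + 46·199 = 52, t = 7548 − 46·165 = -42.
Check: 165·52 + 199·(-42) = 8580 − 8358 = 222. ✓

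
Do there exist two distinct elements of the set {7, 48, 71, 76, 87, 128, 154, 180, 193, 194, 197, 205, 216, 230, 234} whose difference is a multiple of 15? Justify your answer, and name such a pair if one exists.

No, no such pair exists.

Residues mod 15: 7↦7, 48↦3, 71↦11, 76↦1, 87↦12, 128↦8, 154↦4, 180↦0, 193↦13, 194↦14, 197↦2, 205↦10, 216↦6, 230↦5, 234↦9.
All 15 residues are distinct, so no two elements differ by a multiple of 15.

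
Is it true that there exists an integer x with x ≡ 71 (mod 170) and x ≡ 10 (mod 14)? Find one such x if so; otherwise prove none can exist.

No, no such integer exists.

Reduce both congruences modulo 2, which divides 170 and 14: they say x ≡ 71 (mod 2) and x ≡ 10 (mod 2).
These are incompatible: 71 − 10 = 61 is not divisible by 2.
So no integer satisfies both congruences.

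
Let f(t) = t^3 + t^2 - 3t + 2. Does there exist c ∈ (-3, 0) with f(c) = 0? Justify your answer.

Yes, f has a root in the interval.

f(-3) = -7 and f(0) = 2, which have opposite signs.
Since f is a polynomial it is continuous on [-3, 0].
By the Intermediate Value Theorem f must vanish at some point of (-3, 0).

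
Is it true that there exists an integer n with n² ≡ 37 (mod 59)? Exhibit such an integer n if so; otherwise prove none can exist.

No, no such integer exists.

Apply Euler's criterion with the prime 59: 37 is a quadratic residue iff 37^29 ≡ 1 (mod 59), and a non-residue iff it is ≡ −1.
Repeated squaring mod 59: 37^2 = 1369 ≡ 12; 37^4 ≡ 12² = 144 ≡ 26; 37^8 ≡ 26² = 676 ≡ 27; 37^16 ≡ 27² = 729 ≡ 21.
Since 29 = 16 + 8 + 4 + 1, 37^29 ≡ 21 · 27 · 26 · 37; multiplying out mod 59: 21·27 = 567 ≡ 36, then 36·26 = 936 ≡ 51, then 51·37 = 1887 ≡ 58. Thus 37^29 ≡ 58 ≡ −1 (mod 59).
By Euler's criterion 37 is a quadratic non-residue mod 59: no n satisfies n² ≡ 37 (mod 59).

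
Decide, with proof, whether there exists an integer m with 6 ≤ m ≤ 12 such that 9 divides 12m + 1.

At m = 6, 12·6 + 1 = 73 ≡ 1 (mod 9), and each step in m adds 12 ≡ 3 (mod 9), giving residues 1, 4, 7, 1, 4, 7, 1 for m = 6, 7, …, 12.
Since 0 is absent from this list, 9 ∤ 12m + 1 for every m with 6 ≤ m ≤ 12.

There is no such integer m in that range.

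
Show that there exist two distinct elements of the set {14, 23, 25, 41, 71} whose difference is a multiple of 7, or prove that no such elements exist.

Two integers differ by a multiple of 7 exactly when they have the same residue mod 7. The residues are 14↦0, 23↦2, 25↦4, 41↦6, 71↦1.
All 5 residues are distinct, so no two elements differ by a multiple of 7.

No, no such pair exists.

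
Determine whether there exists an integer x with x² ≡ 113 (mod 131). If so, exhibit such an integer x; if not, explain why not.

x = 47

x = 47 works: 47² = 2209, and 2209 − 113 = 2096 = 16·131.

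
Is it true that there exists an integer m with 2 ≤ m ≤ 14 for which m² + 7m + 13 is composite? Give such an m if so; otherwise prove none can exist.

At m = 13: 13² + 7·13 + 13 = 273 = 3·91, which is composite.

m = 13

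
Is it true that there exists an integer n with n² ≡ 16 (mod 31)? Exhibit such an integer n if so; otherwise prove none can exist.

n = 4

Take n = 4. Then 4² = 16, and since 0 ≤ 16 < 31 this is already reduced: 4² ≡ 16 (mod 31).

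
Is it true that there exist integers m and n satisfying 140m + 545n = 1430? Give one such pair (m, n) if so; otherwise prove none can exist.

m = 18, n = -2

Every value of 140m + 545n is a multiple of gcd(140, 545) = 5; since 5 ∣ 1430, solutions exist.
Dividing through by 5 reduces the equation to 28m + 109n = 286.
Dividing repeatedly: 109 = 3·28 + 25, 28 = 1·25 + 3, 25 = 8·3 + 1, 3 = 3·1 + 0.
Back-substituting, 1 = 25 − 8·3 = 25 − 8·(28 − 1·25) = −8·28 + 9·25 = −8·28 + 9·(109 − 3·28) = 9·109 − 35·28; that is, 28·(-35) + 109·9 = 1.
Times 286: 28·(-10010) + 109·2574 = 286, so (-10010, 2574) solves it.
Shifting by a multiple of (109, −28) keeps it a solution: m = -10010 + 92·109 = 18, n = 2574 − 92·28 = -2.
Indeed 140·18 + 545·(-2) = 2520 − 1090 = 1430.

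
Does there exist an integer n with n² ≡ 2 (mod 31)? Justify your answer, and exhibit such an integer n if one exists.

n = 8

Take n = 8. Then 8² = 64 = 2·31 + 2, so 8² ≡ 2 (mod 31).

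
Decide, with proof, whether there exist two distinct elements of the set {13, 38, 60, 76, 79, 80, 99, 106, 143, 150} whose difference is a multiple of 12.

Two integers differ by a multiple of 12 exactly when they have the same residue mod 12. The residues are 13↦1, 38↦2, 60↦0, 76↦4, 79↦7, 80↦8, 99↦3, 106↦10, 143↦11, 150↦6.
All 10 residues are distinct, so no two elements differ by a multiple of 12.

No such pair exists.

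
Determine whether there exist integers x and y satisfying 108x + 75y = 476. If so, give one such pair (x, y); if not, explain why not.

No such integers exist.

gcd(108, 75) = 3, so every integer of the form 108x + 75y is a multiple of 3.
However 476 leaves remainder 2 on division by 3.
So the equation is unsolvable over ℤ.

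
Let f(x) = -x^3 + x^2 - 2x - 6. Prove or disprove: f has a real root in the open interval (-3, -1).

Yes, f has a root in the interval.

f(-3) = 36 and f(-1) = -2, which have opposite signs.
f is continuous everywhere (it is a polynomial), in particular on [-3, -1].
By the Intermediate Value Theorem, f takes the value 0 somewhere in the open interval.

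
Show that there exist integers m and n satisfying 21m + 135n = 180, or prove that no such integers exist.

m = 15, n = -1

Every value of 21m + 135n is a multiple of gcd(21, 135) = 3; since 3 ∣ 180, solutions exist.
Dividing through by 3 reduces the equation to 7m + 45n = 60.
Run the Euclidean algorithm on 45 and 7: 45 = 6·7 + 3, 7 = 2·3 + 1, 3 = 3·1 + 0.
Unwinding: 1 = 7 − 2·3 = 7 − 2·(45 − 6·7) = −2·45 + 13·7, i.e. 7·13 + 45·(-2) = 1.
Scaling by 60 gives the particular solution (m, n) = (780, -120).
The general solution is m = 780 + 45k, n = -120 − 7k; taking k = -17 gives the smaller pair m = 15, n = -1.
Indeed 21·15 + 135·(-1) = 315 − 135 = 180.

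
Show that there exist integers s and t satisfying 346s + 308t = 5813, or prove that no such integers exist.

Both 346 and 308 are divisible by gcd(346, 308) = 2, hence so is any combination 346s + 308t.
However 5813 leaves remainder 1 on division by 2.
Hence no integers s, t satisfy the equation.

There are no such integers.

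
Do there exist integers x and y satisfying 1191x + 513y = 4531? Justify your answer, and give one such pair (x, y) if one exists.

No, no such integers exist.

Both 1191 and 513 are divisible by gcd(1191, 513) = 3, hence so is any combination 1191x + 513y.
But 4531 is not a multiple of 3 (it leaves remainder 1).
Therefore 1191x + 513y = 4531 has no solution in integers.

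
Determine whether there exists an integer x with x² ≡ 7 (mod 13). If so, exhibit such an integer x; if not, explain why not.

No, no such integer exists.

Since (13 − x)² ≡ x² (mod 13), it suffices to square x = 0, 1, …, 6: the residues are 0, 1, 4, 9, 3, 12, 10.
So the quadratic residues mod 13 are {0, 1, 3, 4, 9, 10, 12}, and 7 is not among them.
Therefore x² ≡ 7 (mod 13) has no solution.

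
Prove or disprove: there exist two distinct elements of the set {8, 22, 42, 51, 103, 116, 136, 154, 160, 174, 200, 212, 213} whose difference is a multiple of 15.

No such pair exists.

Residues mod 15: 8↦8, 22↦7, 42↦12, 51↦6, 103↦13, 116↦11, 136↦1, 154↦4, 160↦10, 174↦9, 200↦5, 212↦2, 213↦3.
No residue repeats among the 13 elements, so no pair has difference ≡ 0 (mod 15).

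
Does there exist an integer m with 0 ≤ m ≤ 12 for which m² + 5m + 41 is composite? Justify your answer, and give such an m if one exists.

At m = 12: 12² + 5·12 + 41 = 245 = 5·49, which is composite.

m = 12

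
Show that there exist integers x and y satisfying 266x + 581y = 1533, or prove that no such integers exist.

Every value of 266x + 581y is a multiple of gcd(266, 581) = 7; since 7 ∣ 1533, solutions exist.
Dividing through by 7 reduces the equation to 38x + 83y = 219.
Run the Euclidean algorithm on 83 and 38: 83 = 2·38 + 7, 38 = 5·7 + 3, 7 = 2·3 + 1, 3 = 3·1 + 0.
Working back up the chain: 1 = 7 − 2·3 = 7 − 2·(38 − 5·7) = −2·38 + 11·7 = −2·38 + 11·(83 − 2·38) = 11·83 − 24·38. So 38·(-24) + 83·11 = 1.
Multiplying through by 219: x = (-24)·219 = -5256, y = 11·219 = 2409 is a solution.
Adding 64·83 to x and subtracting 64·38 from y gives the tidier solution (56, -23).
Indeed 266·56 + 581·(-23) = 14896 − 13363 = 1533.

x = 56, y = -23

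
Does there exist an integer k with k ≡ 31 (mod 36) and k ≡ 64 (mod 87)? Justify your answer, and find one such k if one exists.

Here gcd(36, 87) = 3, and both 31 and 64 leave remainder 1 mod 3, so the system is consistent.
Write k = 31 + 36t. Then 36t ≡ 64 − 31 ≡ 33 (mod 87); dividing through by 3 gives 12t ≡ 11 (mod 29).
Invert 12 mod 29 by the Euclidean algorithm: 29 = 2·12 + 5, 12 = 2·5 + 2, 5 = 2·2 + 1, 2 = 2·1 + 0; back-substituting, 1 = 5 − 2·2 = 5 − 2·(12 − 2·5) = −2·12 + 5·5 = −2·12 + 5·(29 − 2·12) = 5·29 − 12·12. Hence 12·(-12) ≡ 1, so 12⁻¹ ≡ -12 ≡ 17 (mod 29).
Multiplying by 17: t ≡ 17·11 = 187 ≡ 13 (mod 29).
Then k = 31 + 36·13 = 499.
Verify: 499 = 13·36 + 31 and 499 = 5·87 + 64. ✓

k = 499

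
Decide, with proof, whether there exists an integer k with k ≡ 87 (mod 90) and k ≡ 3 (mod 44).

gcd(90, 44) = 2. A simultaneous solution exists iff 87 ≡ 3 (mod 2); here 87 mod 2 = 1 = 3 mod 2, so it does.
Step through k = 87, 87 + 90, 87 + 2·90, …: the values 87, 177, 267 reduce mod 44 to 43, 1, 3. The value 267 hits 3.
Indeed 267 ≡ 87 (mod 90) and 267 ≡ 3 (mod 44).

k = 267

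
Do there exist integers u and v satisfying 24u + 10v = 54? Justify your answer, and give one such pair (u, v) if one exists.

u = 1, v = 3

Since gcd(24, 10) = 2 and 54 = 2·27, Bézout's identity guarantees a solution.
Dividing through by 2 reduces the equation to 12u + 5v = 27.
Dividing repeatedly: 12 = 2·5 + 2, 5 = 2·2 + 1, 2 = 2·1 + 0.
Back-substituting, 1 = 5 − 2·2 = 5 − 2·(12 − 2·5) = −2·12 + 5·5; that is, 12·(-2) + 5·5 = 1.
Times 27: 12·(-54) + 5·135 = 27, so (-54, 135) solves it.
Adding 11·5 to u and subtracting 11·12 from v gives the tidier solution (1, 3).
Indeed 24·1 + 10·3 = 24 + 30 = 54.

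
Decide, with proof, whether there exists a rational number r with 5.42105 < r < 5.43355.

r = 38/7

Multiplying by 7: 7·5.42105 = 37.94735 and 7·5.43355 = 38.03485, so the integer 38 lies strictly between them.
Hence 38/7 is a rational number with 5.42105 < 38/7 < 5.43355.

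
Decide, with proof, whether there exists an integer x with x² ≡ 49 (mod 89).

Take x = 7. Then 7² = 49, and since 0 ≤ 49 < 89 this is already reduced: 7² ≡ 49 (mod 89).

x = 7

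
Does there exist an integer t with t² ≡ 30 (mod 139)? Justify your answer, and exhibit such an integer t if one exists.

Take t = 126. Then 126² = 15876 = 114·139 + 30, so 126² ≡ 30 (mod 139).

t = 126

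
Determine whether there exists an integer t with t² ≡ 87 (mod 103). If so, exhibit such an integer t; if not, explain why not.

103 is prime, so by Euler's criterion 87 is a square mod 103 iff 87^((103−1)/2) = 87^51 ≡ 1 (mod 103).
Squaring successively (mod 103): 87^2 = 7569 ≡ 50; 87^4 ≡ 50² = 2500 ≡ 28; 87^8 ≡ 28² = 784 ≡ 63; 87^16 ≡ 63² = 3969 ≡ 55; 87^32 ≡ 55² = 3025 ≡ 38.
Since 51 = 32 + 16 + 2 + 1, 87^51 ≡ 38 · 55 · 50 · 87; multiplying out mod 103: 38·55 = 2090 ≡ 30, then 30·50 = 1500 ≡ 58, then 58·87 = 5046 ≡ 102. Thus 87^51 ≡ 102 ≡ −1 (mod 103).
By Euler's criterion 87 is a quadratic non-residue mod 103: no t satisfies t² ≡ 87 (mod 103).

There is no such integer.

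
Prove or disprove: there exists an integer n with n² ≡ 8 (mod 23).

n = 10 works: 10² = 100, and 100 − 8 = 92 = 4·23.

n = 10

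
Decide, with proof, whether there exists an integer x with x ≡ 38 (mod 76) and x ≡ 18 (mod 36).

Here gcd(76, 36) = 4, and both 38 and 18 leave remainder 2 mod 4, so the system is consistent.
List candidates x ≡ 38 (mod 76): 38, 114, 190, 266, 342. Modulo 36 these are 2, 6, 10, 14, 18; 342 gives 18 as required.
Indeed 342 ≡ 38 (mod 76) and 342 ≡ 18 (mod 36).

x = 342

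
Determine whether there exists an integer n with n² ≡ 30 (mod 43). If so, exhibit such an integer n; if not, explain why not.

No, no such integer exists.

Apply Euler's criterion with the prime 43: 30 is a quadratic residue iff 30^21 ≡ 1 (mod 43), and a non-residue iff it is ≡ −1.
Repeated squaring mod 43: 30^2 = 900 ≡ 40; 30^4 ≡ 40² = 1600 ≡ 9; 30^8 ≡ 9² = 81 ≡ 38; 30^16 ≡ 38² = 1444 ≡ 25.
Since 21 = 16 + 4 + 1, 30^21 ≡ 25 · 9 · 30; multiplying out mod 43: 25·9 = 225 ≡ 10, then 10·30 = 300 ≡ 42. Thus 30^21 ≡ 42 ≡ −1 (mod 43).
The value −1 means 30 is a non-residue modulo 43, so n² ≡ 30 (mod 43) is impossible.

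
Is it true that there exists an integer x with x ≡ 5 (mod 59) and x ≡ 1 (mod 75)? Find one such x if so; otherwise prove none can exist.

x = 1126

gcd(59, 75) = 1, so the Chinese Remainder Theorem guarantees exactly one residue class mod 4425 satisfying both.
Write x = 5 + 59t and require 5 + 59t ≡ 1 (mod 75), i.e. 59t ≡ 71 (mod 75).
Invert 59 mod 75 by the Euclidean algorithm: 75 = 1·59 + 16, 59 = 3·16 + 11, 16 = 1·11 + 5, 11 = 2·5 + 1, 5 = 5·1 + 0; back-substituting, 1 = 11 − 2·5 = 11 − 2·(16 − 1·11) = −2·16 + 3·11 = −2·16 + 3·(59 − 3·16) = 3·59 − 11·16 = 3·59 − 11·(75 − 1·59) = −11·75 + 14·59. Hence 59·14 ≡ 1, so 59⁻¹ ≡ 14 (mod 75).
Multiplying by 14: t ≡ 14·71 = 994 ≡ 19 (mod 75).
Taking t = 19 gives x = 5 + 59·19 = 1126.
Verify: 1126 = 19·59 + 5 and 1126 = 15·75 + 1. ✓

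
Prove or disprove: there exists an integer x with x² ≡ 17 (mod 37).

No, no such integer exists.

37 is prime, so by Euler's criterion 17 is a square mod 37 iff 17^((37−1)/2) = 17^18 ≡ 1 (mod 37).
Repeated squaring mod 37: 17^2 = 289 ≡ 30; 17^4 ≡ 30² = 900 ≡ 12; 17^8 ≡ 12² = 144 ≡ 33; 17^16 ≡ 33² = 1089 ≡ 16.
Since 18 = 16 + 2, 17^18 ≡ 16 · 30; multiplying out mod 37: 16·30 = 480 ≡ 36. Thus 17^18 ≡ 36 ≡ −1 (mod 37).
By Euler's criterion 17 is a quadratic non-residue mod 37: no x satisfies x² ≡ 17 (mod 37).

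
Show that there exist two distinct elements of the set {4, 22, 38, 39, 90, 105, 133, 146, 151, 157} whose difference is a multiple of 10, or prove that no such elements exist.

There is no such pair.

Residues mod 10: 4↦4, 22↦2, 38↦8, 39↦9, 90↦0, 105↦5, 133↦3, 146↦6, 151↦1, 157↦7.
No residue repeats among the 10 elements, so no pair has difference ≡ 0 (mod 10).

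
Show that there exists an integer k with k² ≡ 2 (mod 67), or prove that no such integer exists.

67 is prime, so by Euler's criterion 2 is a square mod 67 iff 2^((67−1)/2) = 2^33 ≡ 1 (mod 67).
Squaring successively (mod 67): 2^2 = 4 ≡ 4; 2^4 ≡ 4² = 16 ≡ 16; 2^8 ≡ 16² = 256 ≡ 55; 2^16 ≡ 55² = 3025 ≡ 10; 2^32 ≡ 10² = 100 ≡ 33.
Since 33 = 32 + 1, 2^33 ≡ 33 · 2; multiplying out mod 67: 33·2 = 66 ≡ 66. Thus 2^33 ≡ 66 ≡ −1 (mod 67).
By Euler's criterion 2 is a quadratic non-residue mod 67: no k satisfies k² ≡ 2 (mod 67).

There is no such integer.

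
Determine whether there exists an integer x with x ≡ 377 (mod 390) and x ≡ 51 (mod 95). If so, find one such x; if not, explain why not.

There is no such integer.

Reduce both congruences modulo 5, which divides 390 and 95: they say x ≡ 377 (mod 5) and x ≡ 51 (mod 5).
However 377 ≡ 2 and 51 ≡ 1 (mod 5), and 2 ≠ 1.
Therefore no such x exists.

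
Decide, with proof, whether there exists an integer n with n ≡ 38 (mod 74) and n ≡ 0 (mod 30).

The moduli are not coprime: gcd(74, 30) = 2. Compatibility requires 2 ∣ (0 − 38) = -38, which holds, so solutions exist.
Put n = 38 + 74t, so we need 74t ≡ 22 (mod 30), equivalently (divide by 2) 37t ≡ 11 (mod 15).
37 ≡ 7 (mod 15), so this reads 7t ≡ 11 (mod 15). Invert 7 mod 15 by the Euclidean algorithm: 15 = 2·7 + 1, 7 = 7·1 + 0; back-substituting, 1 = 15 − 2·7. Hence 7·(-2) ≡ 1, so 7⁻¹ ≡ -2 ≡ 13 (mod 15).
Multiplying by 13: t ≡ 13·11 = 143 ≡ 8 (mod 15).
Then n = 38 + 74·8 = 630.
Indeed 630 ≡ 38 (mod 74) and 630 ≡ 0 (mod 30).

n = 630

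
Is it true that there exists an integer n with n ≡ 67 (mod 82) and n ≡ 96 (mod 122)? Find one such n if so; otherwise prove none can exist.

Reduce both congruences modulo 2, which divides 82 and 122: they say n ≡ 67 (mod 2) and n ≡ 96 (mod 2).
These are incompatible: 67 − 96 = -29 is not divisible by 2.
Hence the system has no solution.

No such integer exists.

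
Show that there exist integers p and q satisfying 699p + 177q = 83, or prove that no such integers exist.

gcd(699, 177) = 3, so every integer of the form 699p + 177q is a multiple of 3.
But 83 = 3·27 + 2, so 3 ∤ 83.
So the equation is unsolvable over ℤ.

There are no such integers.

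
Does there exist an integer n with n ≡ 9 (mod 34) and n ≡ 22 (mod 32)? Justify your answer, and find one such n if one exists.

gcd(34, 32) = 2. If n ≡ 9 (mod 34) and n ≡ 22 (mod 32), then n ≡ 9 (mod 2) and n ≡ 22 (mod 2).
However 9 ≡ 1 and 22 ≡ 0 (mod 2), and 1 ≠ 0.
Hence the system has no solution.

No, no such integer exists.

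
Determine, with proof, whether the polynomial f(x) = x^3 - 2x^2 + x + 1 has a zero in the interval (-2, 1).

Yes, f has a root in the interval.

f(-2) = -17 and f(1) = 1, which have opposite signs.
f is continuous everywhere (it is a polynomial), in particular on [-2, 1].
By the Intermediate Value Theorem f must vanish at some point of (-2, 1).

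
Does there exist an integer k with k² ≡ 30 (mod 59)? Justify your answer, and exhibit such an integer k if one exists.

There is no such integer.

59 is prime, so by Euler's criterion 30 is a square mod 59 iff 30^((59−1)/2) = 30^29 ≡ 1 (mod 59).
Repeated squaring mod 59: 30^2 = 900 ≡ 15; 30^4 ≡ 15² = 225 ≡ 48; 30^8 ≡ 48² = 2304 ≡ 3; 30^16 ≡ 3² = 9 ≡ 9.
Since 29 = 16 + 8 + 4 + 1, 30^29 ≡ 9 · 3 · 48 · 30; multiplying out mod 59: 9·3 = 27 ≡ 27, then 27·48 = 1296 ≡ 57, then 57·30 = 1710 ≡ 58. Thus 30^29 ≡ 58 ≡ −1 (mod 59).
The value −1 means 30 is a non-residue modulo 59, so k² ≡ 30 (mod 59) is impossible.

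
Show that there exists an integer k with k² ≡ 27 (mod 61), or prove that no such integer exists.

k = 24 works: 24² = 576, and 576 − 27 = 549 = 9·61.

k = 24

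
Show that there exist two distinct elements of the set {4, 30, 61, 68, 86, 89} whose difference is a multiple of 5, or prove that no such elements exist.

Yes: 4 and 89.

Reduce each element mod 5: 4↦4, 30↦0, 61↦1, 68↦3, 86↦1, 89↦4. The residue 4 repeats (at 4 and 89), and 89 − 4 = 85 = 17·5.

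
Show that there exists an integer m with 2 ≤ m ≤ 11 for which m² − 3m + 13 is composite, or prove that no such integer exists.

There is no such integer m in that range.

The values for m = 2, 3, …, 11 are 11, 13, 17, 23, 31, 41, 53, 67, 83, 101, and each of these is prime.
So no value in the range makes the expression composite.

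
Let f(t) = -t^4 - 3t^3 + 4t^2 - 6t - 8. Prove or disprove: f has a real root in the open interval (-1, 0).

Such a root exists.

f(-1) = 4 and f(0) = -8, which have opposite signs.
As a polynomial, f is continuous on every closed interval.
By the Intermediate Value Theorem, f takes the value 0 somewhere in the open interval.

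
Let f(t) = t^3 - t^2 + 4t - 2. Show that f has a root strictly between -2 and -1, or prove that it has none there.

Evaluate at the endpoints: f(-2) = -22, f(-1) = -8 — same sign (negative).
The derivative f'(t) = 3t^2 - 2t + 4 is a quadratic with discriminant (-2)² − 4·3·4 = -44 < 0; it never vanishes, so it is always positive (sign of the leading coefficient).
Hence f is strictly increasing on ℝ, and in particular on [-2, -1]. A strictly monotone function with same-sign endpoint values stays negative on the whole interval, so f has no zero in (-2, -1).

No.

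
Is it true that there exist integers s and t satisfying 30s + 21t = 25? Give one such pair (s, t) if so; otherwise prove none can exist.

No such integers exist.

Any value of 30s + 21t is a multiple of gcd(30, 21) = 3.
But 25 = 3·8 + 1, so 3 ∤ 25.
Hence no integers s, t satisfy the equation.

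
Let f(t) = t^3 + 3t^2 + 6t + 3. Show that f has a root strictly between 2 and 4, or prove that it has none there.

No.

Evaluate at the endpoints: f(2) = 35, f(4) = 139 — same sign (positive).
f'(t) = 3t^2 + 6t + 6 has discriminant 6² − 4·3·6 = -36 < 0, so f' has no real roots and is positive for every real t.
So f is strictly increasing; between 2 and 4 its values lie between f(2) = 35 and f(4) = 139, all positive. Therefore f has no root in (2, 4).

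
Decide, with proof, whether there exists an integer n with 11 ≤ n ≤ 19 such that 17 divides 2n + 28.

The values of 2n + 28 for n = 11, 12, …, 19 are 50, 52, 54, 56, 58, 60, 62, 64, 66; reduced mod 17 these are 16, 1, 3, 5, 7, 9, 11, 13, 15.
The residue 0 does not occur, so no n in [11, 19] makes 2n + 28 a multiple of 17.

No, no such integer n in that range exists.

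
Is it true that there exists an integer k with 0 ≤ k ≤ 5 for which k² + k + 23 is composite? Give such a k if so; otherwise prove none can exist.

At k = 1: 1² + 1 + 23 = 25 = 5·5, which is composite.

k = 1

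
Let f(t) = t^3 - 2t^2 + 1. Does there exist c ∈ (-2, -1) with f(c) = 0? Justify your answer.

No.

f(-2) = -15 and f(-1) = -2, both negative, so a sign-change argument is unavailable; we show f keeps this sign on the whole interval.
Shift to the endpoint -1: with t = -1 − u (0 < u < 1), one computes f(-1 − u) = -u^3 - 5u^2 - 7u - 2.
The nonzero coefficients here are all negative, so for u > 0 every term is negative (or zero), and the constant term -2 is strictly negative.
So f is strictly negative on (-2, -1); no root exists in the interval.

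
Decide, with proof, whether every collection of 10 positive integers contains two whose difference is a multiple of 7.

Yes, this is always true.

Partition the integers by their residue mod 7; there are 7 classes.
With 10 integers and only 7 classes, the pigeonhole principle forces two of them, say a and b, into the same class.
Equal remainders mean a − b ≡ 0 (mod 7), so 7 divides their difference.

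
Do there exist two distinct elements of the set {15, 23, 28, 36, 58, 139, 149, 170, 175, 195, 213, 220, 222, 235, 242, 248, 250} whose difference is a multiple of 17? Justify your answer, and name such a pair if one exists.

No such pair exists.

Two integers differ by a multiple of 17 exactly when they have the same residue mod 17. The residues are 15↦15, 23↦6, 28↦11, 36↦2, 58↦7, 139↦3, 149↦13, 170↦0, 175↦5, 195↦8, 213↦9, 220↦16, 222↦1, 235↦14, 242↦4, 248↦10, 250↦12.
No residue repeats among the 17 elements, so no pair has difference ≡ 0 (mod 17).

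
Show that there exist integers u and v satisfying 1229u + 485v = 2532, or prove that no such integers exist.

u = 418, v = -1054

Since gcd(1229, 485) = 1, every integer is an integer combination of 1229 and 485.
Run the Euclidean algorithm on 1229 and 485: 1229 = 2·485 + 259, 485 = 1·259 + 226, 259 = 1·226 + 33, 226 = 6·33 + 28, 33 = 1·28 + 5, 28 = 5·5 + 3, 5 = 1·3 + 2, 3 = 1·2 + 1, 2 = 2·1 + 0.
Working back up the chain: 1 = 3 − 1·2 = 3 − (5 − 1·3) = −5 + 2·3 = −5 + 2·(28 − 5·5) = 2·28 − 11·5 = 2·28 − 11·(33 − 1·28) = −11·33 + 13·28 = −11·33 + 13·(226 − 6·33) = 13·226 − 89·33 = 13·226 − 89·(259 − 1·226) = −89·259 + 102·226 = −89·259 + 102·(485 − 1·259) = 102·485 − 191·259 = 102·485 − 191·(1229 − 2·485) = −191·1229 + 484·485. So 1229·(-191) + 485·484 = 1.
Scaling by 2532 gives the particular solution (u, v) = (-483612, 1225488).
Shifting by a multiple of (485, −1229) keeps it a solution: u = -483612 + 998·485 = 418, v = 1225488 − 998·1229 = -1054.
Check: 1229·418 + 485·(-1054) = 513722 − 511190 = 2532. ✓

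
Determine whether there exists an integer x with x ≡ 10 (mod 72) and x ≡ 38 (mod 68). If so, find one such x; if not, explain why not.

x = 514

Here gcd(72, 68) = 4, and both 10 and 38 leave remainder 2 mod 4, so the system is consistent.
The integers ≡ 10 (mod 72) are 10, 82, 154, 226, 298, 370, 442, 514, …; their remainders mod 68 are 10, 14, 18, 22, 26, 30, 34, 38, so x = 514 is the first that is ≡ 38 (mod 68).
Verify: 514 = 7·72 + 10 and 514 = 7·68 + 38. ✓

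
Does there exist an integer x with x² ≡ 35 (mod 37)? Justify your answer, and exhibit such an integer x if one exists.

37 is prime, so by Euler's criterion 35 is a square mod 37 iff 35^((37−1)/2) = 35^18 ≡ 1 (mod 37).
Repeated squaring mod 37: 35^2 = 1225 ≡ 4; 35^4 ≡ 4² = 16 ≡ 16; 35^8 ≡ 16² = 256 ≡ 34; 35^16 ≡ 34² = 1156 ≡ 9.
Since 18 = 16 + 2, 35^18 ≡ 9 · 4; multiplying out mod 37: 9·4 = 36 ≡ 36. Thus 35^18 ≡ 36 ≡ −1 (mod 37).
The value −1 means 35 is a non-residue modulo 37, so x² ≡ 35 (mod 37) is impossible.

No such integer exists.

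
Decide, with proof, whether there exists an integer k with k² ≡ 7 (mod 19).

k = 11

k = 11 works: 11² = 121, and 121 − 7 = 114 = 6·19.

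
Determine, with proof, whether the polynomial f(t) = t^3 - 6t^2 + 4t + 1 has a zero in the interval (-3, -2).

No.

The endpoint values f(-3) = -92 and f(-2) = -39 are both negative. Claim: f(t) < 0 for every t in (-3, -2).
Shift to the endpoint -2: with t = -2 − u (0 < u < 1), one computes f(-2 − u) = -u^3 - 12u^2 - 40u - 39.
All 4 nonzero coefficients of this polynomial in u are negative; hence for u > 0 the value is a sum of negative terms (the constant -39 among them).
So f is strictly negative on (-3, -2); no root exists in the interval.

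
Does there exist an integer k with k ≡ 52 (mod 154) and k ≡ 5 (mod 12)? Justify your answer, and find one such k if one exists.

No such integer exists.

gcd(154, 12) = 2. If k ≡ 52 (mod 154) and k ≡ 5 (mod 12), then k ≡ 52 (mod 2) and k ≡ 5 (mod 2).
But 52 mod 2 = 0 while 5 mod 2 = 1, a contradiction.
Hence the system has no solution.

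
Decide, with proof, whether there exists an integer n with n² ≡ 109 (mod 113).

n = 30

Take n = 30. Then 30² = 900 = 7·113 + 109, so 30² ≡ 109 (mod 113).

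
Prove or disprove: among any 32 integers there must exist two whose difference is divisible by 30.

Yes, this is always true.

There are exactly 30 possible remainders on division by 30.
Placing 32 integers into 30 classes, some class receives at least two — say a and b.
Then a ≡ b (mod 30), i.e. 30 ∣ (a − b).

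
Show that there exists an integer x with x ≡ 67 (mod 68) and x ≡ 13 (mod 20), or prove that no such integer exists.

No such integer exists.

gcd(68, 20) = 4. If x ≡ 67 (mod 68) and x ≡ 13 (mod 20), then x ≡ 67 (mod 4) and x ≡ 13 (mod 4).
But 67 mod 4 = 3 while 13 mod 4 = 1, a contradiction.
Hence the system has no solution.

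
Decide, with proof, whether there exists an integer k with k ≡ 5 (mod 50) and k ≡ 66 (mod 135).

Both moduli are multiples of 5 = gcd(50, 135), so any solution would satisfy k ≡ 5 and k ≡ 66 modulo 5 simultaneously.
However 5 ≡ 0 and 66 ≡ 1 (mod 5), and 0 ≠ 1.
So no integer satisfies both congruences.

No, no such integer exists.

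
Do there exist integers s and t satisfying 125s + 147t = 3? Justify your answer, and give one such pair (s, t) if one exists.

s = 60, t = -51

125 and 147 are coprime, so 125s + 147t ranges over all of ℤ.
Dividing repeatedly: 147 = 1·125 + 22, 125 = 5·22 + 15, 22 = 1·15 + 7, 15 = 2·7 + 1, 7 = 7·1 + 0.
Unwinding: 1 = 15 − 2·7 = 15 − 2·(22 − 1·15) = −2·22 + 3·15 = −2·22 + 3·(125 − 5·22) = 3·125 − 17·22 = 3·125 − 17·(147 − 1·125) = −17·147 + 20·125, i.e. 125·20 + 147·(-17) = 1.
Multiplying through by 3: s = 20·3 = 60, t = (-17)·3 = -51 is a solution.
Indeed 125·60 + 147·(-51) = 7500 − 7497 = 3.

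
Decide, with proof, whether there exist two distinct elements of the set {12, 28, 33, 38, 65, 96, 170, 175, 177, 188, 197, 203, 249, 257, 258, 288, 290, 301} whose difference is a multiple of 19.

There is no such pair.

Residues mod 19: 12↦12, 28↦9, 33↦14, 38↦0, 65↦8, 96↦1, 170↦18, 175↦4, 177↦6, 188↦17, 197↦7, 203↦13, 249↦2, 257↦10, 258↦11, 288↦3, 290↦5, 301↦16.
No residue repeats among the 18 elements, so no pair has difference ≡ 0 (mod 19).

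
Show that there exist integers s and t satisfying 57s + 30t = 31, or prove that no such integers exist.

Any value of 57s + 30t is a multiple of gcd(57, 30) = 3.
But 31 = 3·10 + 1, so 3 ∤ 31.
So the equation is unsolvable over ℤ.

There are no such integers.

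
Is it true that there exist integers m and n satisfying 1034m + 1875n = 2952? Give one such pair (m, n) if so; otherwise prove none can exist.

m = 1653, n = -910

1034 and 1875 are coprime, so 1034m + 1875n ranges over all of ℤ.
Dividing repeatedly: 1875 = 1·1034 + 841, 1034 = 1·841 + 193, 841 = 4·193 + 69, 193 = 2·69 + 55, 69 = 1·55 + 14, 55 = 3·14 + 13, 14 = 1·13 + 1, 13 = 13·1 + 0.
Back-substituting, 1 = 14 − 1·13 = 14 − (55 − 3·14) = −55 + 4·14 = −55 + 4·(69 − 1·55) = 4·69 − 5·55 = 4·69 − 5·(193 − 2·69) = −5·193 + 14·69 = −5·193 + 14·(841 − 4·193) = 14·841 − 61·193 = 14·841 − 61·(1034 − 1·841) = −61·1034 + 75·841 = −61·1034 + 75·(1875 − 1·1034) = 75·1875 − 136·1034; that is, 1034·(-136) + 1875·75 = 1.
Times 2952: 1034·(-401472) + 1875·221400 = 2952, so (-401472, 221400) solves it.
Adding 215·1875 to m and subtracting 215·1034 from n gives the tidier solution (1653, -910).
Check: 1034·1653 + 1875·(-910) = 1709202 − 1706250 = 2952. ✓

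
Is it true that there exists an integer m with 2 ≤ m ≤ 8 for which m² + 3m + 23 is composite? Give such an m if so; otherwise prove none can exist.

m = 4

At m = 4: 4² + 3·4 + 23 = 51 = 3·17, which is composite.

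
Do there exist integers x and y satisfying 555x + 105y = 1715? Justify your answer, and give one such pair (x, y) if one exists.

There are no such integers.

gcd(555, 105) = 15, so every integer of the form 555x + 105y is a multiple of 15.
But 1715 = 15·114 + 5, so 15 ∤ 1715.
So the equation is unsolvable over ℤ.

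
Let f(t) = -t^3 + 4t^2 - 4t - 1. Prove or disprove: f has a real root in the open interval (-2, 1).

Yes, f has a root in the interval.

f(-2) = 31 and f(1) = -2, which have opposite signs.
Since f is a polynomial it is continuous on [-2, 1].
By the Intermediate Value Theorem f must vanish at some point of (-2, 1).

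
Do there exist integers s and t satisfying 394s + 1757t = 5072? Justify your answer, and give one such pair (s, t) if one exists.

394 and 1757 are coprime, so 394s + 1757t ranges over all of ℤ.
Euclidean algorithm: 1757 = 4·394 + 181, 394 = 2·181 + 32, 181 = 5·32 + 21, 32 = 1·21 + 11, 21 = 1·11 + 10, 11 = 1·10 + 1, 10 = 10·1 + 0.
Back-substituting, 1 = 11 − 1·10 = 11 − (21 − 1·11) = −21 + 2·11 = −21 + 2·(32 − 1·21) = 2·32 − 3·21 = 2·32 − 3·(181 − 5·32) = −3·181 + 17·32 = −3·181 + 17·(394 − 2·181) = 17·394 − 37·181 = 17·394 − 37·(1757 − 4·394) = −37·1757 + 165·394; that is, 394·165 + 1757·(-37) = 1.
Times 5072: 394·836880 + 1757·(-187664) = 5072, so (836880, -187664) solves it.
Shifting by a multiple of (1757, −394) keeps it a solution: s = 836880 − 476·1757 = 548, t = -187664 + 476·394 = -120.
Indeed 394·548 + 1757·(-120) = 215912 − 210840 = 5072.

s = 548, t = -120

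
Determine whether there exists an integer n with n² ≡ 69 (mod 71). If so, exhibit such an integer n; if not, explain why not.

No such integer exists.

Apply Euler's criterion with the prime 71: 69 is a quadratic residue iff 69^35 ≡ 1 (mod 71), and a non-residue iff it is ≡ −1.
Squaring successively (mod 71): 69^2 = 4761 ≡ 4; 69^4 ≡ 4² = 16 ≡ 16; 69^8 ≡ 16² = 256 ≡ 43; 69^16 ≡ 43² = 1849 ≡ 3; 69^32 ≡ 3² = 9 ≡ 9.
Since 35 = 32 + 2 + 1, 69^35 ≡ 9 · 4 · 69; multiplying out mod 71: 9·4 = 36 ≡ 36, then 36·69 = 2484 ≡ 70. Thus 69^35 ≡ 70 ≡ −1 (mod 71).
By Euler's criterion 69 is a quadratic non-residue mod 71: no n satisfies n² ≡ 69 (mod 71).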